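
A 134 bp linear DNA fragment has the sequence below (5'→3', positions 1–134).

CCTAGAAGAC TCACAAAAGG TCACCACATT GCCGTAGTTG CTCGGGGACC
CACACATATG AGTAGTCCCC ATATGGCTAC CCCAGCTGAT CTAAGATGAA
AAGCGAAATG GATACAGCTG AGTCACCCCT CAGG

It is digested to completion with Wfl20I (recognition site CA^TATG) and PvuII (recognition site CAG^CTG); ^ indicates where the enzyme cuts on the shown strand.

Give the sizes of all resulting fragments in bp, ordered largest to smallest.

Wfl20I sites (CATATG) start at positions 55, 70.
Wfl20I cuts after base 2 of each site, so after positions 56, 71.
PvuII sites (CAGCTG) start at positions 83, 115.
PvuII cuts after base 3 of each site, so after positions 85, 117.
Combined cut positions: 56, 71, 85, 117.
Linear molecule, 4 cuts → 5 fragments:
  1–56 → 56 bp
  57–71 → 15 bp
  72–85 → 14 bp
  86–117 → 32 bp
  118–134 → 17 bp
Sorted largest to smallest: 56, 32, 17, 15, 14 bp.

56, 32, 17, 15, 14 bp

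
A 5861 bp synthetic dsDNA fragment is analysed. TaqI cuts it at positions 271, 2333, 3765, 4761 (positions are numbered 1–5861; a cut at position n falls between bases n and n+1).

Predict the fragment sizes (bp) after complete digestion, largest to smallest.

Linear molecule, 4 cuts → 5 fragments:
  271 − 0 = 271 bp
  2333 − 271 = 2062 bp
  3765 − 2333 = 1432 bp
  4761 − 3765 = 996 bp
  5861 − 4761 = 1100 bp
Sorted largest to smallest: 2062, 1432, 1100, 996, 271 bp.

2062, 1432, 1100, 996, 271 bp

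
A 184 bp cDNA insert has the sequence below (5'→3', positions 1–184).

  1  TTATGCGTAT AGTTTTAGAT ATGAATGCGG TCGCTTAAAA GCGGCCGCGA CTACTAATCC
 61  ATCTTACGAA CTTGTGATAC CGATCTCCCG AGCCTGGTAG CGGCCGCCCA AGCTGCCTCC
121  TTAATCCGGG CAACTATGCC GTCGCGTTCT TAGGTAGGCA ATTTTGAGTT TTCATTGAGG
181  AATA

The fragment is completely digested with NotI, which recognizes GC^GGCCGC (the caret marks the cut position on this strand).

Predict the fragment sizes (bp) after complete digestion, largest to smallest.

83, 59, 42 bp

NotI sites (GCGGCCGC) start at positions 41, 100.
NotI cuts after base 2 of each site, so after positions 42, 101.
Linear molecule, 2 cuts → 3 fragments:
  1–42 → 42 bp
  43–101 → 59 bp
  102–184 → 83 bp
Sorted largest to smallest: 83, 59, 42 bp.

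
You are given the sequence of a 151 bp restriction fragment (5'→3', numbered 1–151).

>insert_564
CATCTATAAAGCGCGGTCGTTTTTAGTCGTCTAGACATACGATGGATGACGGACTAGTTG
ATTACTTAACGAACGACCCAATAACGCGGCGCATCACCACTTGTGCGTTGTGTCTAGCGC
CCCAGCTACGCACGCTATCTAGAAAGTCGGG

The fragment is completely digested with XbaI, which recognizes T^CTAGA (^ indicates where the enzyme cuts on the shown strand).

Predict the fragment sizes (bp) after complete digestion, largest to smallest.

108, 30, 13 bp

XbaI sites (TCTAGA) start at positions 30, 138.
XbaI cuts after the first base of each site, so after positions 30, 138.
Linear molecule, 2 cuts → 3 fragments:
  1–30 → 30 bp
  31–138 → 108 bp
  139–151 → 13 bp
Sorted largest to smallest: 108, 30, 13 bp.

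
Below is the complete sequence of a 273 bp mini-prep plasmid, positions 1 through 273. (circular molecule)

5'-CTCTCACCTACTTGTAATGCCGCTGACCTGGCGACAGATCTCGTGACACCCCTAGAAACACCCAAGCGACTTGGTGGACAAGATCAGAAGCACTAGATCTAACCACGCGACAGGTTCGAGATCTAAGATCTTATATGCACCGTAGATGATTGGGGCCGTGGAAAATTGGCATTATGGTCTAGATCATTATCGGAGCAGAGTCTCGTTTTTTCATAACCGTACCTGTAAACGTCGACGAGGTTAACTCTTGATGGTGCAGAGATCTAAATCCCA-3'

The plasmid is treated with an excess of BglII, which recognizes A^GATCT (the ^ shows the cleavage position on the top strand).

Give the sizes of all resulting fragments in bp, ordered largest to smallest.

BglII sites (AGATCT) start at positions 36, 95, 119, 126, 260.
BglII cuts after the first base of each site, so after positions 36, 95, 119, 126, 260.
Circular molecule, 5 cuts → 5 fragments:
  37–95 → 59 bp
  96–119 → 24 bp
  120–126 → 7 bp
  127–260 → 134 bp
  261–273 then 1–36 → 13 + 36 = 49 bp
Sorted largest to smallest: 134, 59, 49, 24, 7 bp.

134, 59, 49, 24, 7 bp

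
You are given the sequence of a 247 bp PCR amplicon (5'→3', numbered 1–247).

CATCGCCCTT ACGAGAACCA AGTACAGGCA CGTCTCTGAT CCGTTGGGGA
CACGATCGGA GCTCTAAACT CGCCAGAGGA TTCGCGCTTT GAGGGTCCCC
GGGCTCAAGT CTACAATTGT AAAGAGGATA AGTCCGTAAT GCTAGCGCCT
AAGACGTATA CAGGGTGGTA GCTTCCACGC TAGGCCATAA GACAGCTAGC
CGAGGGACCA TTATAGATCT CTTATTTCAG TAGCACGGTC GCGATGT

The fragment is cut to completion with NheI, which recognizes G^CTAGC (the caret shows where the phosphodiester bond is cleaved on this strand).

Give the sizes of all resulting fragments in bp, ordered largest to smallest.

141, 54, 52 bp

NheI sites (GCTAGC) start at positions 141, 195.
NheI cuts after the first base of each site, so after positions 141, 195.
Linear molecule, 2 cuts → 3 fragments:
  1–141 → 141 bp
  142–195 → 54 bp
  196–247 → 52 bp
Sorted largest to smallest: 141, 54, 52 bp.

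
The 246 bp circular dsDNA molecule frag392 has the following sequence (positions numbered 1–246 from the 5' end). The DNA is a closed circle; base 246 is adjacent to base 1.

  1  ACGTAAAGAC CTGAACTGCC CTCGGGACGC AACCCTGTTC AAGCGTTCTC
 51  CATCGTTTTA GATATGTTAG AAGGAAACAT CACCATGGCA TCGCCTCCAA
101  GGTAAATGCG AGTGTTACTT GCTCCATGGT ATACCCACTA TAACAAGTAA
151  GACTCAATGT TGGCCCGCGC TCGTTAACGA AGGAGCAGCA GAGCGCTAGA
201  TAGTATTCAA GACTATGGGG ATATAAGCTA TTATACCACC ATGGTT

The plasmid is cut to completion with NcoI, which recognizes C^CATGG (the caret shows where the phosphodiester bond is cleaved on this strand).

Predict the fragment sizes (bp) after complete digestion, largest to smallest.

115, 90, 41 bp

NcoI sites (CCATGG) start at positions 83, 124, 239.
NcoI cuts after the first base of each site, so after positions 83, 124, 239.
Circular molecule, 3 cuts → 3 fragments:
  84–124 → 41 bp
  125–239 → 115 bp
  240–246 then 1–83 → 7 + 83 = 90 bp
Sorted largest to smallest: 115, 90, 41 bp.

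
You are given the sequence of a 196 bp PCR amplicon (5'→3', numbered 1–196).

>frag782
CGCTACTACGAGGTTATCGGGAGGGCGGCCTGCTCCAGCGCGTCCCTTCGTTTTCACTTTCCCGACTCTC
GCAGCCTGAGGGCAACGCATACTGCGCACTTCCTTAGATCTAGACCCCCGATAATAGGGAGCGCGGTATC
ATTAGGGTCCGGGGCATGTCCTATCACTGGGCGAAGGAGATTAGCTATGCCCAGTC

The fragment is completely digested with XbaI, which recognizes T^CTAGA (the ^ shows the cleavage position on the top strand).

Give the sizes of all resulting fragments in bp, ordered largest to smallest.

The XbaI site (TCTAGA) starts at position 109.
XbaI cuts after the first base of each site, so after position 109.
Linear molecule, 1 cut → 2 fragments:
  1–109 → 109 bp
  110–196 → 87 bp
Sorted largest to smallest: 109, 87 bp.

109, 87 bp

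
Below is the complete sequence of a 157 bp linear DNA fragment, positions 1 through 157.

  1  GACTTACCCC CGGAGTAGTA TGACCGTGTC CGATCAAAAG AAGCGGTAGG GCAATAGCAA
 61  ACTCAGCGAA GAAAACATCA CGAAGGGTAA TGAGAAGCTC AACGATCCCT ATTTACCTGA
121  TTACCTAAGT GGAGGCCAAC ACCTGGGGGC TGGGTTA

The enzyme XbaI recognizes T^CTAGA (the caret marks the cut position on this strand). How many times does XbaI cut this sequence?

No occurrence of TCTAGA is present in the sequence.
XbaI does not cut: 0 sites.

0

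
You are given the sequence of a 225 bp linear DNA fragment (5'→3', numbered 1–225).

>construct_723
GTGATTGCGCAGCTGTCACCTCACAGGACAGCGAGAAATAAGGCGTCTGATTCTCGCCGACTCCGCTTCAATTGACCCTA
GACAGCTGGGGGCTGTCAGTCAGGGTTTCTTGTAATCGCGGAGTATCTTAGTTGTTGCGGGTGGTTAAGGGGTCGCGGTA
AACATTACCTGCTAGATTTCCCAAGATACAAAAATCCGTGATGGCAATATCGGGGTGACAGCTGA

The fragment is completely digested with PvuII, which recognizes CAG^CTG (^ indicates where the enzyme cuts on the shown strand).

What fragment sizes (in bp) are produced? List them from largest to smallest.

PvuII sites (CAGCTG) start at positions 10, 83, 219.
PvuII cuts after base 3 of each site, so after positions 12, 85, 221.
Linear molecule, 3 cuts → 4 fragments:
  1–12 → 12 bp
  13–85 → 73 bp
  86–221 → 136 bp
  222–225 → 4 bp
Sorted largest to smallest: 136, 73, 12, 4 bp.

136, 73, 12, 4 bp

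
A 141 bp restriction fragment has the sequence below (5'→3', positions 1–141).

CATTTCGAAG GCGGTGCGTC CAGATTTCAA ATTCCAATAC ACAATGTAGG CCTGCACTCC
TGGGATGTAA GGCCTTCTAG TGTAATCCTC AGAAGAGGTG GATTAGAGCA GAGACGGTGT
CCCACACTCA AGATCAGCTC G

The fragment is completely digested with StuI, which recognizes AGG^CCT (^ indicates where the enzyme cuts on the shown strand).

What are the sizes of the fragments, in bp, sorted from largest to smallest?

69, 50, 22 bp

StuI sites (AGGCCT) start at positions 48, 70.
StuI cuts after base 3 of each site, so after positions 50, 72.
Linear molecule, 2 cuts → 3 fragments:
  1–50 → 50 bp
  51–72 → 22 bp
  73–141 → 69 bp
Sorted largest to smallest: 69, 50, 22 bp.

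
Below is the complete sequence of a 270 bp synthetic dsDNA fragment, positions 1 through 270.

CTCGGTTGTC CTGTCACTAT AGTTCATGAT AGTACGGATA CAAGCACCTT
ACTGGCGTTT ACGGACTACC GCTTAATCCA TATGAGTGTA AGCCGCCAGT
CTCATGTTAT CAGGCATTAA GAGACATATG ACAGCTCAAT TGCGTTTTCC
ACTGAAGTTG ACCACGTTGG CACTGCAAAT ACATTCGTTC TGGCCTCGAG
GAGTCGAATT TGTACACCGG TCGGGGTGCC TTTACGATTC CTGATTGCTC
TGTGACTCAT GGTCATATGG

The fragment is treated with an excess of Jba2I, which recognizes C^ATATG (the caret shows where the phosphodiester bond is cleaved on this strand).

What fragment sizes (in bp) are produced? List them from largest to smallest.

Jba2I sites (CATATG) start at positions 79, 125, 264.
Jba2I cuts after the first base of each site, so after positions 79, 125, 264.
Linear molecule, 3 cuts → 4 fragments:
  1–79 → 79 bp
  80–125 → 46 bp
  126–264 → 139 bp
  265–270 → 6 bp
Sorted largest to smallest: 139, 79, 46, 6 bp.

139, 79, 46, 6 bp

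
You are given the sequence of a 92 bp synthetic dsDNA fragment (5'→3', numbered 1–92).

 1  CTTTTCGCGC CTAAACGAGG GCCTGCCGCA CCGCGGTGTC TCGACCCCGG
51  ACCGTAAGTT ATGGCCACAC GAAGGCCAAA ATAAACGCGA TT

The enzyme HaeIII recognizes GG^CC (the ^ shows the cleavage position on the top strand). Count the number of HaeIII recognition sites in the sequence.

GGCC occurs starting at positions 20, 63, 74.
HaeIII cuts at 3 sites.

3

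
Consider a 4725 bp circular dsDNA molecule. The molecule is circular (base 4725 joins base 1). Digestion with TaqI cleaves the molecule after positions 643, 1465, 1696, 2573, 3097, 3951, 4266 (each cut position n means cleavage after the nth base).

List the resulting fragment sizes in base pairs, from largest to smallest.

Circular molecule, 7 cuts → 7 fragments:
  1465 − 643 = 822 bp
  1696 − 1465 = 231 bp
  2573 − 1696 = 877 bp
  3097 − 2573 = 524 bp
  3951 − 3097 = 854 bp
  4266 − 3951 = 315 bp
  wrap: 4725 − 4266 + 643 = 1102 bp
Sorted largest to smallest: 1102, 877, 854, 822, 524, 315, 231 bp.

1102, 877, 854, 822, 524, 315, 231 bp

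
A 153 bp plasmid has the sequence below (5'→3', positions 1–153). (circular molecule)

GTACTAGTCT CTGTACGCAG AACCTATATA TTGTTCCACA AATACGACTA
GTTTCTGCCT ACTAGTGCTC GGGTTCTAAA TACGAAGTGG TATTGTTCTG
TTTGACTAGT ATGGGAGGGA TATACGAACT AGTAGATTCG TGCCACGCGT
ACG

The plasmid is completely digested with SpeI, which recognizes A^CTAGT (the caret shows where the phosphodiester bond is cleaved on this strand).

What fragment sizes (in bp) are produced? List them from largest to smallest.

44, 44, 28, 23, 14 bp

SpeI sites (ACTAGT) start at positions 3, 47, 61, 105, 128.
SpeI cuts after the first base of each site, so after positions 3, 47, 61, 105, 128.
Circular molecule, 5 cuts → 5 fragments:
  4–47 → 44 bp
  48–61 → 14 bp
  62–105 → 44 bp
  106–128 → 23 bp
  129–153 then 1–3 → 25 + 3 = 28 bp
Sorted largest to smallest: 44, 44, 28, 23, 14 bp.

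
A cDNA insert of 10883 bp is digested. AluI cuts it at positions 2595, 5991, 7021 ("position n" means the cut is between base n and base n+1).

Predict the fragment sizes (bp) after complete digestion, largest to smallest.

3862, 3396, 2595, 1030 bp

Linear molecule, 3 cuts → 4 fragments:
  2595 − 0 = 2595 bp
  5991 − 2595 = 3396 bp
  7021 − 5991 = 1030 bp
  10883 − 7021 = 3862 bp
Sorted largest to smallest: 3862, 3396, 2595, 1030 bp.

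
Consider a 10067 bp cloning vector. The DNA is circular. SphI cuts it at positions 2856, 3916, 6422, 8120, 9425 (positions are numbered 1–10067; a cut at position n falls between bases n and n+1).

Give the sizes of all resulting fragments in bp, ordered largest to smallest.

3498, 2506, 1698, 1305, 1060 bp

Circular molecule, 5 cuts → 5 fragments:
  3916 − 2856 = 1060 bp
  6422 − 3916 = 2506 bp
  8120 − 6422 = 1698 bp
  9425 − 8120 = 1305 bp
  wrap: 10067 − 9425 + 2856 = 3498 bp
Sorted largest to smallest: 3498, 2506, 1698, 1305, 1060 bp.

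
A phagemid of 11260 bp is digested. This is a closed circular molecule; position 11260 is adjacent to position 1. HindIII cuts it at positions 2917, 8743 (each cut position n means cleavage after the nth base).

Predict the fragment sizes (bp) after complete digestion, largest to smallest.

Circular molecule, 2 cuts → 2 fragments:
  8743 − 2917 = 5826 bp
  wrap: 11260 − 8743 + 2917 = 5434 bp
Sorted largest to smallest: 5826, 5434 bp.

5826, 5434 bp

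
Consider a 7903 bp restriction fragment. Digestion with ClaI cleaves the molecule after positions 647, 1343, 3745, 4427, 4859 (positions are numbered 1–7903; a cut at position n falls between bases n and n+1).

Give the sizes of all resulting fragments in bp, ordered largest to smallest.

3044, 2402, 696, 682, 647, 432 bp

Linear molecule, 5 cuts → 6 fragments:
  647 − 0 = 647 bp
  1343 − 647 = 696 bp
  3745 − 1343 = 2402 bp
  4427 − 3745 = 682 bp
  4859 − 4427 = 432 bp
  7903 − 4859 = 3044 bp
Sorted largest to smallest: 3044, 2402, 696, 682, 647, 432 bp.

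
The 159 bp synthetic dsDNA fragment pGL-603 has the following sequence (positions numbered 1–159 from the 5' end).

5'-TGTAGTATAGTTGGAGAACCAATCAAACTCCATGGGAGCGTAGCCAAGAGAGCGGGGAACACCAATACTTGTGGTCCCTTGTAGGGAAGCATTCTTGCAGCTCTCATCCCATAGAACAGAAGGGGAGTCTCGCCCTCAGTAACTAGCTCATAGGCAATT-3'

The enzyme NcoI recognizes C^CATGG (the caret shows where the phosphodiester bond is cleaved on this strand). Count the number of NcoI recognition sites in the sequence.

1

CCATGG occurs starting at position 30.
NcoI cuts at 1 site.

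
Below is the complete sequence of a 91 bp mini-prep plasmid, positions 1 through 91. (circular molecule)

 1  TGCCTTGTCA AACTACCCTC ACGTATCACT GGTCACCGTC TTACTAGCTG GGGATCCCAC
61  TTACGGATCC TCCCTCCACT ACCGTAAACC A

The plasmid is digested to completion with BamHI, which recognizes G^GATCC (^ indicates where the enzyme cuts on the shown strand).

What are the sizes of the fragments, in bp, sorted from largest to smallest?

BamHI sites (GGATCC) start at positions 52, 65.
BamHI cuts after the first base of each site, so after positions 52, 65.
Circular molecule, 2 cuts → 2 fragments:
  53–65 → 13 bp
  66–91 then 1–52 → 26 + 52 = 78 bp
Sorted largest to smallest: 78, 13 bp.

78, 13 bp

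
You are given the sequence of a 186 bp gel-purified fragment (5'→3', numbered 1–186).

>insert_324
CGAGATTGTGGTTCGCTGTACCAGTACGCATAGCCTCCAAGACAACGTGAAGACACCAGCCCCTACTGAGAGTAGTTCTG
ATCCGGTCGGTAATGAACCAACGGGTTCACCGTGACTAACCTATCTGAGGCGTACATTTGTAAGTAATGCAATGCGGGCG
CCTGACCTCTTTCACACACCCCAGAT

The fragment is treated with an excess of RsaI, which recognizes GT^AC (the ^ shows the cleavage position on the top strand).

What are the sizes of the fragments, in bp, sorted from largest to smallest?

108, 53, 19, 6 bp

RsaI sites (GTAC) start at positions 18, 24, 132.
RsaI cuts after base 2 of each site, so after positions 19, 25, 133.
Linear molecule, 3 cuts → 4 fragments:
  1–19 → 19 bp
  20–25 → 6 bp
  26–133 → 108 bp
  134–186 → 53 bp
Sorted largest to smallest: 108, 53, 19, 6 bp.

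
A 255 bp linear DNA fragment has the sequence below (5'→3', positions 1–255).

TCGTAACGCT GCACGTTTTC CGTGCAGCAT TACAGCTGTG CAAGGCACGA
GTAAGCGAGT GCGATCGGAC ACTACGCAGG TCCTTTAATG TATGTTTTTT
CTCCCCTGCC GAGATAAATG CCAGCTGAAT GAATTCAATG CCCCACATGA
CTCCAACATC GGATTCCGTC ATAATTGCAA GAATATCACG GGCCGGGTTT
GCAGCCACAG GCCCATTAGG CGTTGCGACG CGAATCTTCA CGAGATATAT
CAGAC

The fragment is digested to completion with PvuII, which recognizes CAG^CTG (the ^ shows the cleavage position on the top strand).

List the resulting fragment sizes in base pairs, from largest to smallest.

PvuII sites (CAGCTG) start at positions 33, 122.
PvuII cuts after base 3 of each site, so after positions 35, 124.
Linear molecule, 2 cuts → 3 fragments:
  1–35 → 35 bp
  36–124 → 89 bp
  125–255 → 131 bp
Sorted largest to smallest: 131, 89, 35 bp.

131, 89, 35 bp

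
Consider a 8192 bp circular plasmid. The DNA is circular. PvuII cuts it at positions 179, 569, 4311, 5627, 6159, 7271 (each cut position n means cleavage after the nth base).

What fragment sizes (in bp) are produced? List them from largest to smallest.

Circular molecule, 6 cuts → 6 fragments:
  569 − 179 = 390 bp
  4311 − 569 = 3742 bp
  5627 − 4311 = 1316 bp
  6159 − 5627 = 532 bp
  7271 − 6159 = 1112 bp
  wrap: 8192 − 7271 + 179 = 1100 bp
Sorted largest to smallest: 3742, 1316, 1112, 1100, 532, 390 bp.

3742, 1316, 1112, 1100, 532, 390 bp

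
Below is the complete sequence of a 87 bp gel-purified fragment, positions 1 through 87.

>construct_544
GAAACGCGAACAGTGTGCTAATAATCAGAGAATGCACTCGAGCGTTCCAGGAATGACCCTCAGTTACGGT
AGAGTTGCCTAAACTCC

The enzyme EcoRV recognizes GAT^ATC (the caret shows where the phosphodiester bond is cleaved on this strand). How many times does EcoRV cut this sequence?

0

No occurrence of GATATC is present in the sequence.
EcoRV does not cut: 0 sites.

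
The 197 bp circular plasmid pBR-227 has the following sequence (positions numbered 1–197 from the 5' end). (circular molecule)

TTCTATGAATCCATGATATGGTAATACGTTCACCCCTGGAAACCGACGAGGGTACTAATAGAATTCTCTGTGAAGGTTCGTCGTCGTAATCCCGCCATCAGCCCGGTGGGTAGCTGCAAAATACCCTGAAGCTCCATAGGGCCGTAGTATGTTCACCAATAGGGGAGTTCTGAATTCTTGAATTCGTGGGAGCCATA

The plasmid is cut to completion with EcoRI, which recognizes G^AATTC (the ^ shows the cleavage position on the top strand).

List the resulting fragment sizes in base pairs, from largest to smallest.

EcoRI sites (GAATTC) start at positions 61, 172, 180.
EcoRI cuts after the first base of each site, so after positions 61, 172, 180.
Circular molecule, 3 cuts → 3 fragments:
  62–172 → 111 bp
  173–180 → 8 bp
  181–197 then 1–61 → 17 + 61 = 78 bp
Sorted largest to smallest: 111, 78, 8 bp.

111, 78, 8 bp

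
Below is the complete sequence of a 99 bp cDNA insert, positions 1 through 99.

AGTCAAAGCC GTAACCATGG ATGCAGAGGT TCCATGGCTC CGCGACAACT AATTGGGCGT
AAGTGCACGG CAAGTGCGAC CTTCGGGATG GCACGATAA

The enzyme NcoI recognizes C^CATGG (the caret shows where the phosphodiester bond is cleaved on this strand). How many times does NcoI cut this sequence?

CCATGG occurs starting at positions 15, 32.
NcoI cuts at 2 sites.

2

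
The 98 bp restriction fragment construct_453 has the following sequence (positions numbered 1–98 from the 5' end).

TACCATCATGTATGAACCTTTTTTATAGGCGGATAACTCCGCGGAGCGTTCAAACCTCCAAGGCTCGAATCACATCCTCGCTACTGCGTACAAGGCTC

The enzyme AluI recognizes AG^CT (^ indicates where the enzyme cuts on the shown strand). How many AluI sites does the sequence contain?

No occurrence of AGCT is present in the sequence.
AluI does not cut: 0 sites.

0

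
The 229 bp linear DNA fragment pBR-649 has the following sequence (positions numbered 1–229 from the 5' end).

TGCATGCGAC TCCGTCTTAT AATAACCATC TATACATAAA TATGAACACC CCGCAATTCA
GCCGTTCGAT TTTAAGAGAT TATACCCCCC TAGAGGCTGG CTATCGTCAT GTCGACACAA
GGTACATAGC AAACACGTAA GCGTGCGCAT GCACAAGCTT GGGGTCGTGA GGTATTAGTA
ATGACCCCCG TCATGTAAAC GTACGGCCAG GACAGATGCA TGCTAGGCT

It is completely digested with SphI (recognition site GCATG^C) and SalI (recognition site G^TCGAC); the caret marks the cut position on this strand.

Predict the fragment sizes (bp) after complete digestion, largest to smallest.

SphI sites (GCATGC) start at positions 2, 147, 218.
SphI cuts after base 5 of each site (before the last base), so after positions 6, 151, 222.
The SalI site (GTCGAC) starts at position 111.
SalI cuts after the first base of each site, so after position 111.
Combined cut positions: 6, 111, 151, 222.
Linear molecule, 4 cuts → 5 fragments:
  1–6 → 6 bp
  7–111 → 105 bp
  112–151 → 40 bp
  152–222 → 71 bp
  223–229 → 7 bp
Sorted largest to smallest: 105, 71, 40, 7, 6 bp.

105, 71, 40, 7, 6 bp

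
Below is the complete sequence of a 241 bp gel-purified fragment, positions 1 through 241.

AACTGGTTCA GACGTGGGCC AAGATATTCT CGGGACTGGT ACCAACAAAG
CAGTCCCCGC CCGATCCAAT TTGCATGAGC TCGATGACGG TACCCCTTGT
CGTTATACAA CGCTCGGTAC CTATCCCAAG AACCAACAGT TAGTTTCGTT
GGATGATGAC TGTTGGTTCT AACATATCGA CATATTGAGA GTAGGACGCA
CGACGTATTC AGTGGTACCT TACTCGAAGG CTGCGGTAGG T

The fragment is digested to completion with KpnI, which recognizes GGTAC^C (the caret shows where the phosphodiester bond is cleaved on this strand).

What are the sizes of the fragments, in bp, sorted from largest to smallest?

KpnI sites (GGTACC) start at positions 38, 89, 116, 214.
KpnI cuts after base 5 of each site (before the last base), so after positions 42, 93, 120, 218.
Linear molecule, 4 cuts → 5 fragments:
  1–42 → 42 bp
  43–93 → 51 bp
  94–120 → 27 bp
  121–218 → 98 bp
  219–241 → 23 bp
Sorted largest to smallest: 98, 51, 42, 27, 23 bp.

98, 51, 42, 27, 23 bp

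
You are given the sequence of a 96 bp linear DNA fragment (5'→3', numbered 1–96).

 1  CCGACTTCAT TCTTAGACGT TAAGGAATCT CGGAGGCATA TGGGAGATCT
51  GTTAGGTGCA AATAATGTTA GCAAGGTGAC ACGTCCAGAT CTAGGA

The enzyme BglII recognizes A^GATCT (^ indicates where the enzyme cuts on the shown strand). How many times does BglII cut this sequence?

AGATCT occurs starting at positions 45, 87.
BglII cuts at 2 sites.

2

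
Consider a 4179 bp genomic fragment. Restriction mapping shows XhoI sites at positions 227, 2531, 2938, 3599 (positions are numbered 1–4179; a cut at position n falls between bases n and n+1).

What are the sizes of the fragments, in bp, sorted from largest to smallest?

2304, 661, 580, 407, 227 bp

Linear molecule, 4 cuts → 5 fragments:
  227 − 0 = 227 bp
  2531 − 227 = 2304 bp
  2938 − 2531 = 407 bp
  3599 − 2938 = 661 bp
  4179 − 3599 = 580 bp
Sorted largest to smallest: 2304, 661, 580, 407, 227 bp.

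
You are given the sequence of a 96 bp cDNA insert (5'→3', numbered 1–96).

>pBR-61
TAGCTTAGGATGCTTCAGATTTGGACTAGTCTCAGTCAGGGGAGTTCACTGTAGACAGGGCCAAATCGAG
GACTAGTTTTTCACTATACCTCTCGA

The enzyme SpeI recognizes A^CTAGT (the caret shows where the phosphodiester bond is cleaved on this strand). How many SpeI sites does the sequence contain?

ACTAGT occurs starting at positions 25, 72.
SpeI cuts at 2 sites.

2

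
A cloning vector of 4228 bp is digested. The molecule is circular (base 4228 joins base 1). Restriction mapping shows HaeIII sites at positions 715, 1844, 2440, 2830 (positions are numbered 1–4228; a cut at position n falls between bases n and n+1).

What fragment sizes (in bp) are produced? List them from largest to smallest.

Circular molecule, 4 cuts → 4 fragments:
  1844 − 715 = 1129 bp
  2440 − 1844 = 596 bp
  2830 − 2440 = 390 bp
  wrap: 4228 − 2830 + 715 = 2113 bp
Sorted largest to smallest: 2113, 1129, 596, 390 bp.

2113, 1129, 596, 390 bp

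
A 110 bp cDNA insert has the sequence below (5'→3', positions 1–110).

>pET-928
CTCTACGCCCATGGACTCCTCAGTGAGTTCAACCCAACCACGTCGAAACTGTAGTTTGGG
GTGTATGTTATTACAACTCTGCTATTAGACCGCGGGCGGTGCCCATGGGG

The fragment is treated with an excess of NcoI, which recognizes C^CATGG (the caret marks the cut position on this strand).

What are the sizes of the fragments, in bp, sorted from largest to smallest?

NcoI sites (CCATGG) start at positions 9, 103.
NcoI cuts after the first base of each site, so after positions 9, 103.
Linear molecule, 2 cuts → 3 fragments:
  1–9 → 9 bp
  10–103 → 94 bp
  104–110 → 7 bp
Sorted largest to smallest: 94, 9, 7 bp.

94, 9, 7 bp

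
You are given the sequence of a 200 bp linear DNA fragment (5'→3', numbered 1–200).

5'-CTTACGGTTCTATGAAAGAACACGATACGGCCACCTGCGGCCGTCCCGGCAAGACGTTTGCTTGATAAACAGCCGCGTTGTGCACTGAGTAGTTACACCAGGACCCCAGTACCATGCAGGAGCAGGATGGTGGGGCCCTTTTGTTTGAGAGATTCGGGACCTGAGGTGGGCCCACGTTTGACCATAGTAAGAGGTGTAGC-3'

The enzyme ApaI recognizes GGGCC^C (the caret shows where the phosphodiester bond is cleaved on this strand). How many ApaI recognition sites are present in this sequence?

2

GGGCCC occurs starting at positions 133, 168.
ApaI cuts at 2 sites.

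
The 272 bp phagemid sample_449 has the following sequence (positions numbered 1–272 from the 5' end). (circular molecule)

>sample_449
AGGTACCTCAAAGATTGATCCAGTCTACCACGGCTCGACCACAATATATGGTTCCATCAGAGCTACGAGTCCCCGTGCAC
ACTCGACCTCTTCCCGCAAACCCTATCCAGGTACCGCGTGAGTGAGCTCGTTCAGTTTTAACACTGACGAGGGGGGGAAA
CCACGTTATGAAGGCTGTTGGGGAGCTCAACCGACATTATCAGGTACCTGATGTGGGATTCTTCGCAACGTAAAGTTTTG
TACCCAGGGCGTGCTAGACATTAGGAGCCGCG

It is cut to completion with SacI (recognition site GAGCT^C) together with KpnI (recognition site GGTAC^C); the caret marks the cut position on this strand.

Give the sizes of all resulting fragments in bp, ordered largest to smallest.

SacI sites (GAGCTC) start at positions 124, 183.
SacI cuts after base 5 of each site (before the last base), so after positions 128, 187.
KpnI sites (GGTACC) start at positions 2, 110, 203.
KpnI cuts after base 5 of each site (before the last base), so after positions 6, 114, 207.
Combined cut positions: 6, 114, 128, 187, 207.
Circular molecule, 5 cuts → 5 fragments:
  7–114 → 108 bp
  115–128 → 14 bp
  129–187 → 59 bp
  188–207 → 20 bp
  208–272 then 1–6 → 65 + 6 = 71 bp
Sorted largest to smallest: 108, 71, 59, 20, 14 bp.

108, 71, 59, 20, 14 bp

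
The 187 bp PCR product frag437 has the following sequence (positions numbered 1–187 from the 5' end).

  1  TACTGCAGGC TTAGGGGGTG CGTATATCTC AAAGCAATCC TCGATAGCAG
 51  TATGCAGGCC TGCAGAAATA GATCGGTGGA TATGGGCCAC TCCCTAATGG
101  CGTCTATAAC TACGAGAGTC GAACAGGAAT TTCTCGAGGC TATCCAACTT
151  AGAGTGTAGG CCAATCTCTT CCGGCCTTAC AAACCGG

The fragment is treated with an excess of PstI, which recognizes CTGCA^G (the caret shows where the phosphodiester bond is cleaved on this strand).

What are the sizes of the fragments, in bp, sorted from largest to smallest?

123, 57, 7 bp

PstI sites (CTGCAG) start at positions 3, 60.
PstI cuts after base 5 of each site (before the last base), so after positions 7, 64.
Linear molecule, 2 cuts → 3 fragments:
  1–7 → 7 bp
  8–64 → 57 bp
  65–187 → 123 bp
Sorted largest to smallest: 123, 57, 7 bp.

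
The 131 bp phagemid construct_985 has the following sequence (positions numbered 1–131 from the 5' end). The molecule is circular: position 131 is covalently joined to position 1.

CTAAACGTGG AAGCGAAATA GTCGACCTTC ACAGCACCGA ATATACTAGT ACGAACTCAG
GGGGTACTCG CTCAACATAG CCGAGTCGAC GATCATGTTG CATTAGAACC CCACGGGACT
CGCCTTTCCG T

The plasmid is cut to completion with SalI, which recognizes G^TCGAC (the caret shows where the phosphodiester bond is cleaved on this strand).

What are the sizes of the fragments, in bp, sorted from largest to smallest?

SalI sites (GTCGAC) start at positions 21, 85.
SalI cuts after the first base of each site, so after positions 21, 85.
Circular molecule, 2 cuts → 2 fragments:
  22–85 → 64 bp
  86–131 then 1–21 → 46 + 21 = 67 bp
Sorted largest to smallest: 67, 64 bp.

67, 64 bp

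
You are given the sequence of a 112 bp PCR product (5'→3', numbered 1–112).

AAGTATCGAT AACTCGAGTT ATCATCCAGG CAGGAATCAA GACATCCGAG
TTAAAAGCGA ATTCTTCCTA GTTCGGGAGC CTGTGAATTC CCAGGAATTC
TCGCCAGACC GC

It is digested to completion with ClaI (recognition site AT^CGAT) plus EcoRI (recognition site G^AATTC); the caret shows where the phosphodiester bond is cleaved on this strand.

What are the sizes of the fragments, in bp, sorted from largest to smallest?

53, 26, 17, 10, 6 bp

The ClaI site (ATCGAT) starts at position 5.
ClaI cuts after base 2 of each site, so after position 6.
EcoRI sites (GAATTC) start at positions 59, 85, 95.
EcoRI cuts after the first base of each site, so after positions 59, 85, 95.
Combined cut positions: 6, 59, 85, 95.
Linear molecule, 4 cuts → 5 fragments:
  1–6 → 6 bp
  7–59 → 53 bp
  60–85 → 26 bp
  86–95 → 10 bp
  96–112 → 17 bp
Sorted largest to smallest: 53, 26, 17, 10, 6 bp.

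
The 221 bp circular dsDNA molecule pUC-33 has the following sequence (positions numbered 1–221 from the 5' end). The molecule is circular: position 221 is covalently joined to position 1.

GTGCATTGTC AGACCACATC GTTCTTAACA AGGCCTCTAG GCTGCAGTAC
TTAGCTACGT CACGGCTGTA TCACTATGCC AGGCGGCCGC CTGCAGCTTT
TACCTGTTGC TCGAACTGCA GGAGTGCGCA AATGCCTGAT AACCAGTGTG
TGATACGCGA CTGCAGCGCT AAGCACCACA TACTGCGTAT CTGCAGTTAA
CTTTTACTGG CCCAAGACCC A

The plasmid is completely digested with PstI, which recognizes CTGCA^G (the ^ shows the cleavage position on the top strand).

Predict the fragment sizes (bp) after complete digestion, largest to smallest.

72, 49, 45, 30, 25 bp

PstI sites (CTGCAG) start at positions 42, 91, 116, 161, 191.
PstI cuts after base 5 of each site (before the last base), so after positions 46, 95, 120, 165, 195.
Circular molecule, 5 cuts → 5 fragments:
  47–95 → 49 bp
  96–120 → 25 bp
  121–165 → 45 bp
  166–195 → 30 bp
  196–221 then 1–46 → 26 + 46 = 72 bp
Sorted largest to smallest: 72, 49, 45, 30, 25 bp.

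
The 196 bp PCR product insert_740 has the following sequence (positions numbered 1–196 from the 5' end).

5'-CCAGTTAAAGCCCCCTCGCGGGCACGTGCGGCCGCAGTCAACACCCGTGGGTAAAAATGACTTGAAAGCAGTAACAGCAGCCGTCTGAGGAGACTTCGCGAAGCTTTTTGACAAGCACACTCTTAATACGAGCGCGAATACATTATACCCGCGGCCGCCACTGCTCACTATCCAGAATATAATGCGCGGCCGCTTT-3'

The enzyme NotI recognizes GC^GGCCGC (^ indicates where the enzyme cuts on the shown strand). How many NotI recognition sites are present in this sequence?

3

GCGGCCGC occurs starting at positions 28, 151, 186.
NotI cuts at 3 sites.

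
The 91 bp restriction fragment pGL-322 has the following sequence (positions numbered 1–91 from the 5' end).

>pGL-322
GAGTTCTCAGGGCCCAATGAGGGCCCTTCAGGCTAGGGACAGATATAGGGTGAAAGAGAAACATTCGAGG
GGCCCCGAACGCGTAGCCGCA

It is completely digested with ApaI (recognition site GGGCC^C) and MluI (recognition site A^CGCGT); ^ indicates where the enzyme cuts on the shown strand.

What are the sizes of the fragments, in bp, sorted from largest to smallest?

49, 14, 12, 11, 5 bp

ApaI sites (GGGCCC) start at positions 10, 21, 70.
ApaI cuts after base 5 of each site (before the last base), so after positions 14, 25, 74.
The MluI site (ACGCGT) starts at position 79.
MluI cuts after the first base of each site, so after position 79.
Combined cut positions: 14, 25, 74, 79.
Linear molecule, 4 cuts → 5 fragments:
  1–14 → 14 bp
  15–25 → 11 bp
  26–74 → 49 bp
  75–79 → 5 bp
  80–91 → 12 bp
Sorted largest to smallest: 49, 14, 12, 11, 5 bp.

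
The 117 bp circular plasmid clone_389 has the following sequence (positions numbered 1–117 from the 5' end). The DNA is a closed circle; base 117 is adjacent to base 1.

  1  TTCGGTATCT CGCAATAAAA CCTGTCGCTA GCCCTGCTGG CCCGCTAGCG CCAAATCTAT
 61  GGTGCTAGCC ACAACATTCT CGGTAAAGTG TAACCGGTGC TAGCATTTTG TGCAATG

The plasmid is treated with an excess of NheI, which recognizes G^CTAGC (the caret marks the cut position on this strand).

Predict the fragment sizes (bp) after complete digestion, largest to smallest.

45, 35, 20, 17 bp

NheI sites (GCTAGC) start at positions 27, 44, 64, 99.
NheI cuts after the first base of each site, so after positions 27, 44, 64, 99.
Circular molecule, 4 cuts → 4 fragments:
  28–44 → 17 bp
  45–64 → 20 bp
  65–99 → 35 bp
  100–117 then 1–27 → 18 + 27 = 45 bp
Sorted largest to smallest: 45, 35, 20, 17 bp.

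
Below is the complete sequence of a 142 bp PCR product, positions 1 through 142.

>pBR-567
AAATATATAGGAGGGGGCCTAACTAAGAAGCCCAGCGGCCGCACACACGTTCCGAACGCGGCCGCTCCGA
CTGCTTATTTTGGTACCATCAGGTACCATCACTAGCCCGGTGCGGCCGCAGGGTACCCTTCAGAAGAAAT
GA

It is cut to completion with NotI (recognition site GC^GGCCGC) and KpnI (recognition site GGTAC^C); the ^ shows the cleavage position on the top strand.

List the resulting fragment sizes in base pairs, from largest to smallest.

36, 27, 23, 17, 16, 13, 10 bp

NotI sites (GCGGCCGC) start at positions 35, 58, 112.
NotI cuts after base 2 of each site, so after positions 36, 59, 113.
KpnI sites (GGTACC) start at positions 82, 92, 122.
KpnI cuts after base 5 of each site (before the last base), so after positions 86, 96, 126.
Combined cut positions: 36, 59, 86, 96, 113, 126.
Linear molecule, 6 cuts → 7 fragments:
  1–36 → 36 bp
  37–59 → 23 bp
  60–86 → 27 bp
  87–96 → 10 bp
  97–113 → 17 bp
  114–126 → 13 bp
  127–142 → 16 bp
Sorted largest to smallest: 36, 27, 23, 17, 16, 13, 10 bp.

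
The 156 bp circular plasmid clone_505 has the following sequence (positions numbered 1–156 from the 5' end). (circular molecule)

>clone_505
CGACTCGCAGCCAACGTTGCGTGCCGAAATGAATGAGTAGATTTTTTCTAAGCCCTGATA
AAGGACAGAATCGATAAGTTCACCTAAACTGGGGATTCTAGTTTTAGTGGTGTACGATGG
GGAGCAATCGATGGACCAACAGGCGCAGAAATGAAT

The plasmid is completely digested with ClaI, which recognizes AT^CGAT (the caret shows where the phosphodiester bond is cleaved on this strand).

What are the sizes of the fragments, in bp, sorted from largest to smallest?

99, 57 bp

ClaI sites (ATCGAT) start at positions 70, 127.
ClaI cuts after base 2 of each site, so after positions 71, 128.
Circular molecule, 2 cuts → 2 fragments:
  72–128 → 57 bp
  129–156 then 1–71 → 28 + 71 = 99 bp
Sorted largest to smallest: 99, 57 bp.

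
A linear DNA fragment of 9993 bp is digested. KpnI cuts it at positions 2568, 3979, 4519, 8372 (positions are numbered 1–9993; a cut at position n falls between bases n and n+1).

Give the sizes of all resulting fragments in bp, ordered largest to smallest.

Linear molecule, 4 cuts → 5 fragments:
  2568 − 0 = 2568 bp
  3979 − 2568 = 1411 bp
  4519 − 3979 = 540 bp
  8372 − 4519 = 3853 bp
  9993 − 8372 = 1621 bp
Sorted largest to smallest: 3853, 2568, 1621, 1411, 540 bp.

3853, 2568, 1621, 1411, 540 bp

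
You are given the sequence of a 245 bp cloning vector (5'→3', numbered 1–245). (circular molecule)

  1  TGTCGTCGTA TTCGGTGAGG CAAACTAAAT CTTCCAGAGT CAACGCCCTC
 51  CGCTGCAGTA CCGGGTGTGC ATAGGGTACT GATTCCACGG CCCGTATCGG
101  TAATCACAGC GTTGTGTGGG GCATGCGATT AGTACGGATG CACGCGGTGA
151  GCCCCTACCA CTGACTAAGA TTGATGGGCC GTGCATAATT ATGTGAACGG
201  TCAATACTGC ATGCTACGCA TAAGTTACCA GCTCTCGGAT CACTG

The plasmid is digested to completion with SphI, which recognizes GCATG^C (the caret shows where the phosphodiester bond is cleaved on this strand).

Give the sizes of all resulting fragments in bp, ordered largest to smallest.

SphI sites (GCATGC) start at positions 121, 209.
SphI cuts after base 5 of each site (before the last base), so after positions 125, 213.
Circular molecule, 2 cuts → 2 fragments:
  126–213 → 88 bp
  214–245 then 1–125 → 32 + 125 = 157 bp
Sorted largest to smallest: 157, 88 bp.

157, 88 bp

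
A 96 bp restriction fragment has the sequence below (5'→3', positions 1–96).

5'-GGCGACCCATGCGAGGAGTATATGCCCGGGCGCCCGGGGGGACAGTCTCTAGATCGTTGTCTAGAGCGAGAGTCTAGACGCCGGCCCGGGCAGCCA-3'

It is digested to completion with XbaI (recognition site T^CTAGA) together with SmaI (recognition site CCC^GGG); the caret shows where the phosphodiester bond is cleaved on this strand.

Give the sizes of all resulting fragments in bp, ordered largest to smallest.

27, 14, 13, 13, 12, 9, 8 bp

XbaI sites (TCTAGA) start at positions 48, 60, 73.
XbaI cuts after the first base of each site, so after positions 48, 60, 73.
SmaI sites (CCCGGG) start at positions 25, 33, 85.
SmaI cuts after base 3 of each site, so after positions 27, 35, 87.
Combined cut positions: 27, 35, 48, 60, 73, 87.
Linear molecule, 6 cuts → 7 fragments:
  1–27 → 27 bp
  28–35 → 8 bp
  36–48 → 13 bp
  49–60 → 12 bp
  61–73 → 13 bp
  74–87 → 14 bp
  88–96 → 9 bp
Sorted largest to smallest: 27, 14, 13, 13, 12, 9, 8 bp.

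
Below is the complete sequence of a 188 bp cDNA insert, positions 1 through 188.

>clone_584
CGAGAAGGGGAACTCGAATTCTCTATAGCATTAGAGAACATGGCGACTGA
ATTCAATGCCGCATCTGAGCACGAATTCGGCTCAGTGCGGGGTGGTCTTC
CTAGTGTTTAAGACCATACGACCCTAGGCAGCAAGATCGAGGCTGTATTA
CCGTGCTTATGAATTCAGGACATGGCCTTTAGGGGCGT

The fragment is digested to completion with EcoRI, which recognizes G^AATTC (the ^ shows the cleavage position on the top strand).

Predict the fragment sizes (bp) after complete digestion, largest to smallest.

EcoRI sites (GAATTC) start at positions 16, 49, 73, 161.
EcoRI cuts after the first base of each site, so after positions 16, 49, 73, 161.
Linear molecule, 4 cuts → 5 fragments:
  1–16 → 16 bp
  17–49 → 33 bp
  50–73 → 24 bp
  74–161 → 88 bp
  162–188 → 27 bp
Sorted largest to smallest: 88, 33, 27, 24, 16 bp.

88, 33, 27, 24, 16 bp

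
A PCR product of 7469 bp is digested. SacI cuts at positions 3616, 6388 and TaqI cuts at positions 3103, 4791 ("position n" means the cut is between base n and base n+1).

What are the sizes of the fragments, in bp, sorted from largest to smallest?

Combined cut positions (sorted): 3103, 3616, 4791, 6388.
Linear molecule, 4 cuts → 5 fragments:
  3103 − 0 = 3103 bp
  3616 − 3103 = 513 bp
  4791 − 3616 = 1175 bp
  6388 − 4791 = 1597 bp
  7469 − 6388 = 1081 bp
Sorted largest to smallest: 3103, 1597, 1175, 1081, 513 bp.

3103, 1597, 1175, 1081, 513 bp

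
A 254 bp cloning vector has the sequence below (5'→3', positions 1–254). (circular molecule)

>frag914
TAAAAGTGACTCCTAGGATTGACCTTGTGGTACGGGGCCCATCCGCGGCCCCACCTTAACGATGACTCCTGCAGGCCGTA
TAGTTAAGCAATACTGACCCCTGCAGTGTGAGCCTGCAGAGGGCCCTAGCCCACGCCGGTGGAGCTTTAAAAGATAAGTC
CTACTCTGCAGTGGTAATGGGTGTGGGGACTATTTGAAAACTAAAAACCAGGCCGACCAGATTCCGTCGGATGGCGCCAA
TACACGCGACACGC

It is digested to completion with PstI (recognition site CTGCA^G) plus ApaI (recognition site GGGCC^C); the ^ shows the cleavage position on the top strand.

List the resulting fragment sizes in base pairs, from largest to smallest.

123, 45, 34, 32, 13, 7 bp

PstI sites (CTGCAG) start at positions 69, 101, 114, 166.
PstI cuts after base 5 of each site (before the last base), so after positions 73, 105, 118, 170.
ApaI sites (GGGCCC) start at positions 35, 121.
ApaI cuts after base 5 of each site (before the last base), so after positions 39, 125.
Combined cut positions: 39, 73, 105, 118, 125, 170.
Circular molecule, 6 cuts → 6 fragments:
  40–73 → 34 bp
  74–105 → 32 bp
  106–118 → 13 bp
  119–125 → 7 bp
  126–170 → 45 bp
  171–254 then 1–39 → 84 + 39 = 123 bp
Sorted largest to smallest: 123, 45, 34, 32, 13, 7 bp.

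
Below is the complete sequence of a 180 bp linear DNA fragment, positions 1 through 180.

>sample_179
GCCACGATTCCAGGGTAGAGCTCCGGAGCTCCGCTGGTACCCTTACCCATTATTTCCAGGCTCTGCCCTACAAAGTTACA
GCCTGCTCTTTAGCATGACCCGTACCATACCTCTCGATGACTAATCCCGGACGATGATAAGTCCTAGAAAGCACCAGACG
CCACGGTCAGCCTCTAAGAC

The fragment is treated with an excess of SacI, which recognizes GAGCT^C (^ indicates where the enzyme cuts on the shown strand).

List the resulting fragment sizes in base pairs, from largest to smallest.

150, 22, 8 bp

SacI sites (GAGCTC) start at positions 18, 26.
SacI cuts after base 5 of each site (before the last base), so after positions 22, 30.
Linear molecule, 2 cuts → 3 fragments:
  1–22 → 22 bp
  23–30 → 8 bp
  31–180 → 150 bp
Sorted largest to smallest: 150, 22, 8 bp.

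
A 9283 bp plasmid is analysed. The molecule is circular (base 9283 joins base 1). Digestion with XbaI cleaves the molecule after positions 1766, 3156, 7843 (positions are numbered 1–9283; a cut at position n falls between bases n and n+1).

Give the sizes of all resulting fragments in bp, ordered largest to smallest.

4687, 3206, 1390 bp

Circular molecule, 3 cuts → 3 fragments:
  3156 − 1766 = 1390 bp
  7843 − 3156 = 4687 bp
  wrap: 9283 − 7843 + 1766 = 3206 bp
Sorted largest to smallest: 4687, 3206, 1390 bp.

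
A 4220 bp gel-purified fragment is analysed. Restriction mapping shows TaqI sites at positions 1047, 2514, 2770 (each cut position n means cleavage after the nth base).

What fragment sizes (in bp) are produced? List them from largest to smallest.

Linear molecule, 3 cuts → 4 fragments:
  1047 − 0 = 1047 bp
  2514 − 1047 = 1467 bp
  2770 − 2514 = 256 bp
  4220 − 2770 = 1450 bp
Sorted largest to smallest: 1467, 1450, 1047, 256 bp.

1467, 1450, 1047, 256 bp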